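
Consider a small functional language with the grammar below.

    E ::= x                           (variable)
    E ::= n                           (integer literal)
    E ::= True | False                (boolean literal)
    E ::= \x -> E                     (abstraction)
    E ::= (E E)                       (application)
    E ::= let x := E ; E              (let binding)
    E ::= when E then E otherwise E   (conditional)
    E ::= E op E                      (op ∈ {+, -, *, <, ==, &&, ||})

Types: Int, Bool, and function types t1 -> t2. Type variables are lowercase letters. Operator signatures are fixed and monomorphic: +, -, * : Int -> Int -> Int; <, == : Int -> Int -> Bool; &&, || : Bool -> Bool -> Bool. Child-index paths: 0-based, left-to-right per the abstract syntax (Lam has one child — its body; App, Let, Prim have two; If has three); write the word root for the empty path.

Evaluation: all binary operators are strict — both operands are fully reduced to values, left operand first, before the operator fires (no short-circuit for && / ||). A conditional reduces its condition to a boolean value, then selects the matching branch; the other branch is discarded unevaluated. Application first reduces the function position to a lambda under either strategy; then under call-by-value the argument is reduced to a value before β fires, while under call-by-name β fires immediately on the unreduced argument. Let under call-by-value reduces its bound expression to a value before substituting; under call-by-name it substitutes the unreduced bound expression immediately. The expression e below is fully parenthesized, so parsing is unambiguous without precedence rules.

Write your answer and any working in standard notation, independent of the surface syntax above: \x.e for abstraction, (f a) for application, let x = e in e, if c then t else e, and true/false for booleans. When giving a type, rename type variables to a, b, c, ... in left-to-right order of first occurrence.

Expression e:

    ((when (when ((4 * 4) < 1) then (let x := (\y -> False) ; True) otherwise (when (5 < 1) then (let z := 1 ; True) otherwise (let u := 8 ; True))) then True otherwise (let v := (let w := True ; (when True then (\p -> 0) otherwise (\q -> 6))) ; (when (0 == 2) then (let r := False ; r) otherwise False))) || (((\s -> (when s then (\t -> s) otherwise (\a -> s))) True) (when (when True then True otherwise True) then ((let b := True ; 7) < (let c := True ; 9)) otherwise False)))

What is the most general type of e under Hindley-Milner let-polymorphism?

Answer: Bool

Working:
  unify Int ~ Int
  unify Int ~ Int
  unify Int ~ Int
  unify Int ~ Int
  unify Bool ~ Bool
\y._ : a -> Bool
let x : forall. a -> Bool
  unify Int ~ Int
  unify Int ~ Int
  unify Bool ~ Bool
let z : Int
let u : Int
  unify Bool ~ Bool
  unify Bool ~ Bool
  unify Bool ~ Bool
let w : Bool
  unify Bool ~ Bool
\p._ : b -> Int
\q._ : c -> Int
  unify b -> Int ~ c -> Int
  unify b ~ c
  unify Int ~ Int
let v : forall. c -> Int
  unify Int ~ Int
  unify Int ~ Int
  unify Bool ~ Bool
let r : Bool
r : Bool
  unify Bool ~ Bool
  unify Bool ~ Bool
  unify Bool ~ Bool
s : d
  unify d ~ Bool
s : Bool
\t._ : e -> Bool
s : Bool
\a._ : f -> Bool
  unify e -> Bool ~ f -> Bool
  unify e ~ f
  unify Bool ~ Bool
\s._ : Bool -> f -> Bool
  unify Bool -> f -> Bool ~ Bool -> g
  unify Bool ~ Bool
  unify f -> Bool ~ g
_ _ : f -> Bool
  unify Bool ~ Bool
  unify Bool ~ Bool
  unify Bool ~ Bool
let b : Bool
  unify Int ~ Int
let c : Bool
  unify Int ~ Int
  unify Bool ~ Bool
  unify f -> Bool ~ Bool -> h
  unify f ~ Bool
  unify Bool ~ h
_ _ : Bool
  unify Bool ~ Bool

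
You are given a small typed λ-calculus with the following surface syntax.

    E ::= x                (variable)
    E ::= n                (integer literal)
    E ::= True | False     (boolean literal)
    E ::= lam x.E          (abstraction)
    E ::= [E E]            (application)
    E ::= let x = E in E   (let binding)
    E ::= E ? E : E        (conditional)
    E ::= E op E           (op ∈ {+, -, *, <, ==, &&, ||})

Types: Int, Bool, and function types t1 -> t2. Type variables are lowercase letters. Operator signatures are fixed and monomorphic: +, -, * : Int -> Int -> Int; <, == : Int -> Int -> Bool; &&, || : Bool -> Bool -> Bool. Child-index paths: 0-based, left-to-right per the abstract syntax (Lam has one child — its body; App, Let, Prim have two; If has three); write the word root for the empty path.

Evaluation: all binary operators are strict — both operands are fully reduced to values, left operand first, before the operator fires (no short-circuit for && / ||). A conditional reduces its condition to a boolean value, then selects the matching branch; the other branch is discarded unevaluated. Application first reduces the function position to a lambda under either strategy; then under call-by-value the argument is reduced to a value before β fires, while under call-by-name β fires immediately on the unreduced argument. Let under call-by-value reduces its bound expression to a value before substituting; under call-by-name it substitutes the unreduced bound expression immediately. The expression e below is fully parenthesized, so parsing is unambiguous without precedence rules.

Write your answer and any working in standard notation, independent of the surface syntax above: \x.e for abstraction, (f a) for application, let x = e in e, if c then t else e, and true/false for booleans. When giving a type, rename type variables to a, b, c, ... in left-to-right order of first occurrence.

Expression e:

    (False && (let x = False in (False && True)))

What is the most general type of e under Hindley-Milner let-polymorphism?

Answer: Bool

Derivation:
  unify Bool ~ Bool
let x : Bool
  unify Bool ~ Bool
  unify Bool ~ Bool
  unify Bool ~ Bool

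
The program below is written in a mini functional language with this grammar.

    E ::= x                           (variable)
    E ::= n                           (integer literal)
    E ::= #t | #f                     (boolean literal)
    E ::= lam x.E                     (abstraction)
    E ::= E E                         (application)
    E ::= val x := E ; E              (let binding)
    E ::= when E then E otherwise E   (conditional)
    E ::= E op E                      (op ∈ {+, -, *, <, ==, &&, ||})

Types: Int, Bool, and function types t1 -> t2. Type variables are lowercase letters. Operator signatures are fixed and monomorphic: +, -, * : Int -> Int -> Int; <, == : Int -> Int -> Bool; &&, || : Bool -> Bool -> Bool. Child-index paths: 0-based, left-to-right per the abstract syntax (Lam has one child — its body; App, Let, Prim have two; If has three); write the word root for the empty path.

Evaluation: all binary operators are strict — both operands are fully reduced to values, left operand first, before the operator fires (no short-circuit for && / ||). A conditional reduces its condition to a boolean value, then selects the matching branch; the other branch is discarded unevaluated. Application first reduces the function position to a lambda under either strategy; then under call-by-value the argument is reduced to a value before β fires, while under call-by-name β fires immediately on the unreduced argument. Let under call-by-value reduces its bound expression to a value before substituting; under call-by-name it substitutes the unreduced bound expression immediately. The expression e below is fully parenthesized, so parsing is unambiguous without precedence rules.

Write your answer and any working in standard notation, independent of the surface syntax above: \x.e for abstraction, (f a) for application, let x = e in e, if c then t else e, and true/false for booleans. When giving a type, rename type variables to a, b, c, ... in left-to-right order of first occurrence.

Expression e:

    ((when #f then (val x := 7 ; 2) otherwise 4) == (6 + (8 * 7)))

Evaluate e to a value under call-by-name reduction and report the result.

Trace:
step 0: ((if false then (let x = 7 in 2) else 4) == (6 + (8 * 7)))
step 1: [if@0] (4 == (6 + (8 * 7)))
step 2: [delta@1.1] (4 == (6 + 56))
step 3: [delta@1] (4 == 62)
step 4: [delta@root] false

Answer: false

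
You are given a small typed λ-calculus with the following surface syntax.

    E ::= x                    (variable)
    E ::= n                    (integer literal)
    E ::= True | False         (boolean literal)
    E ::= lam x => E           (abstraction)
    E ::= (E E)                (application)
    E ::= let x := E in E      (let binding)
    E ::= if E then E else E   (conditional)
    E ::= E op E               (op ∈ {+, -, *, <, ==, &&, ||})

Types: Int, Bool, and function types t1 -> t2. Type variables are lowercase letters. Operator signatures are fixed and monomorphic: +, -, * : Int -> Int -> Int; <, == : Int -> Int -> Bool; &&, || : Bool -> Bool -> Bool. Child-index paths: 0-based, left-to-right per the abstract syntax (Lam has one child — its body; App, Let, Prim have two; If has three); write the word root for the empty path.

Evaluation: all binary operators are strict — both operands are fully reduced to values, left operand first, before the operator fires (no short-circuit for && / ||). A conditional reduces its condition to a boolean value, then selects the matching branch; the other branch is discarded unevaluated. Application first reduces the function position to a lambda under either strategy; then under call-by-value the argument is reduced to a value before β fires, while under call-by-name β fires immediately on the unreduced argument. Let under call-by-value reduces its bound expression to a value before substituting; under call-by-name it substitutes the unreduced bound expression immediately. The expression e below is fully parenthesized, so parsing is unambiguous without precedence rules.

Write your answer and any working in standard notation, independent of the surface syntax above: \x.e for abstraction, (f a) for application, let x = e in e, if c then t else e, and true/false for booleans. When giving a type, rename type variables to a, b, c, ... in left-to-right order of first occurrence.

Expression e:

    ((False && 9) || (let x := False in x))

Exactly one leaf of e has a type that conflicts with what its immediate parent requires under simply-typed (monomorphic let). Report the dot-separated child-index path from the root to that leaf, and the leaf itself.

Trace:
  unify Bool ~ Bool
  unify Int ~ Bool
  FAIL: mismatch Int ~ Bool

Answer: 0.1 : 9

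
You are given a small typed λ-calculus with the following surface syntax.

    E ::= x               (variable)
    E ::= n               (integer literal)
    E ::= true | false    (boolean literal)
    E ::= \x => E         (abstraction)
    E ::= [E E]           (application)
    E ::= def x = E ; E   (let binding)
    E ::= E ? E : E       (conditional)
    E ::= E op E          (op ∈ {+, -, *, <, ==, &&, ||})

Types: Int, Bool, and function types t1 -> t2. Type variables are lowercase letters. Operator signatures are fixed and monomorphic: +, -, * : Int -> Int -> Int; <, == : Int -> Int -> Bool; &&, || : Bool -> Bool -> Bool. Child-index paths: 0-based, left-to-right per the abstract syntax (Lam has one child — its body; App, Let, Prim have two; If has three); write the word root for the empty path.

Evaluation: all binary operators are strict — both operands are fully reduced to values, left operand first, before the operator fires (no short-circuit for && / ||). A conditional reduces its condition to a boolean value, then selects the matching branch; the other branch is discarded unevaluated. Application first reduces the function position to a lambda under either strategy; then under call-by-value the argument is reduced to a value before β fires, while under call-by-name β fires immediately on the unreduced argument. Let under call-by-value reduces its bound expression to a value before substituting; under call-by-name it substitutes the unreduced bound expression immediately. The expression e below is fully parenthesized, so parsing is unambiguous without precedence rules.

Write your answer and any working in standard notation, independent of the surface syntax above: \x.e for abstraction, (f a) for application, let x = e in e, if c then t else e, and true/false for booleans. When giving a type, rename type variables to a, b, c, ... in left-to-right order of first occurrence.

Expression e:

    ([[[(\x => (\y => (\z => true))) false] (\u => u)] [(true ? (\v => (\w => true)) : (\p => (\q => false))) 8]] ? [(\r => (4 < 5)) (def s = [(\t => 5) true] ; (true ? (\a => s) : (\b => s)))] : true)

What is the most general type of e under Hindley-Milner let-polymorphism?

Working:
\z._ : c -> Bool
\y._ : b -> c -> Bool
\x._ : a -> b -> c -> Bool
  unify a -> b -> c -> Bool ~ Bool -> d
  unify a ~ Bool
  unify b -> c -> Bool ~ d
_ _ : b -> c -> Bool
u : e
\u._ : e -> e
  unify b -> c -> Bool ~ (e -> e) -> f
  unify b ~ e -> e
  unify c -> Bool ~ f
_ _ : c -> Bool
  unify Bool ~ Bool
\w._ : h -> Bool
\v._ : g -> h -> Bool
\q._ : j -> Bool
\p._ : i -> j -> Bool
  unify g -> h -> Bool ~ i -> j -> Bool
  unify g ~ i
  unify h -> Bool ~ j -> Bool
  unify h ~ j
  unify Bool ~ Bool
  unify i -> j -> Bool ~ Int -> k
  unify i ~ Int
  unify j -> Bool ~ k
_ _ : j -> Bool
  unify c -> Bool ~ (j -> Bool) -> l
  unify c ~ j -> Bool
  unify Bool ~ l
_ _ : Bool
  unify Bool ~ Bool
  unify Int ~ Int
  unify Int ~ Int
\r._ : m -> Bool
\t._ : n -> Int
  unify n -> Int ~ Bool -> o
  unify n ~ Bool
  unify Int ~ o
_ _ : Int
let s : Int
  unify Bool ~ Bool
s : Int
\a._ : p -> Int
s : Int
\b._ : q -> Int
  unify p -> Int ~ q -> Int
  unify p ~ q
  unify Int ~ Int
  unify m -> Bool ~ (q -> Int) -> r
  unify m ~ q -> Int
  unify Bool ~ r
_ _ : Bool
  unify Bool ~ Bool

Answer: Bool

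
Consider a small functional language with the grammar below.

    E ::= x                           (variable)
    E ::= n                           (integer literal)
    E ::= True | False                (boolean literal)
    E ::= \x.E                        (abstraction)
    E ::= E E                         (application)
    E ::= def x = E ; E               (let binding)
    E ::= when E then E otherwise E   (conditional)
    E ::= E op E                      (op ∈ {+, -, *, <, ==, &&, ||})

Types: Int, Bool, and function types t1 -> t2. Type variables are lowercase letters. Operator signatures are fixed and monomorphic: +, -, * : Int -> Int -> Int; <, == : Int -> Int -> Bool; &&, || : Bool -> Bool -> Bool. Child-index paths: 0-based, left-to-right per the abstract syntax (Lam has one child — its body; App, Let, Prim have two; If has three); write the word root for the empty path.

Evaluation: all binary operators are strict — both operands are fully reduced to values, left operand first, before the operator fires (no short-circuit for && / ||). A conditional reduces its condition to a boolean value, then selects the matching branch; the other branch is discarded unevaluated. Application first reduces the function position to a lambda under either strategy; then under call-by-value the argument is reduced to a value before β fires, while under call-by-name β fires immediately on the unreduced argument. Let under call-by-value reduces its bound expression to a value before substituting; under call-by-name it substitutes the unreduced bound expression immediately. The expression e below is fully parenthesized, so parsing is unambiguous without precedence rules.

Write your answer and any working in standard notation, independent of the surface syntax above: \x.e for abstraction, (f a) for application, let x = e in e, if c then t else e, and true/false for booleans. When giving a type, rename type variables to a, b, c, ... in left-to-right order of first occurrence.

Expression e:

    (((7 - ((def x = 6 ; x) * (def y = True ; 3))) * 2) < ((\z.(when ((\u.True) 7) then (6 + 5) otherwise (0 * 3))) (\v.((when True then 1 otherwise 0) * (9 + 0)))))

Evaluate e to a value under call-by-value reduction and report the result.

Answer: true

Working:
step 0: (((7 - ((let x = 6 in x) * (let y = true in 3))) * 2) < ((\z.(if ((\u.true) 7) then (6 + 5) else (0 * 3))) (\v.((if true then 1 else 0) * (9 + 0)))))
step 1: [let@0.0.1.0] (((7 - (6 * (let y = true in 3))) * 2) < ((\z.(if ((\u.true) 7) then (6 + 5) else (0 * 3))) (\v.((if true then 1 else 0) * (9 + 0)))))
step 2: [let@0.0.1.1] (((7 - (6 * 3)) * 2) < ((\z.(if ((\u.true) 7) then (6 + 5) else (0 * 3))) (\v.((if true then 1 else 0) * (9 + 0)))))
step 3: [delta@0.0.1] (((7 - 18) * 2) < ((\z.(if ((\u.true) 7) then (6 + 5) else (0 * 3))) (\v.((if true then 1 else 0) * (9 + 0)))))
step 4: [delta@0.0] ((-11 * 2) < ((\z.(if ((\u.true) 7) then (6 + 5) else (0 * 3))) (\v.((if true then 1 else 0) * (9 + 0)))))
step 5: [delta@0] (-22 < ((\z.(if ((\u.true) 7) then (6 + 5) else (0 * 3))) (\v.((if true then 1 else 0) * (9 + 0)))))
step 6: [beta@1] (-22 < (if ((\u.true) 7) then (6 + 5) else (0 * 3)))
step 7: [beta@1.0] (-22 < (if true then (6 + 5) else (0 * 3)))
step 8: [if@1] (-22 < (6 + 5))
step 9: [delta@1] (-22 < 11)
step 10: [delta@root] true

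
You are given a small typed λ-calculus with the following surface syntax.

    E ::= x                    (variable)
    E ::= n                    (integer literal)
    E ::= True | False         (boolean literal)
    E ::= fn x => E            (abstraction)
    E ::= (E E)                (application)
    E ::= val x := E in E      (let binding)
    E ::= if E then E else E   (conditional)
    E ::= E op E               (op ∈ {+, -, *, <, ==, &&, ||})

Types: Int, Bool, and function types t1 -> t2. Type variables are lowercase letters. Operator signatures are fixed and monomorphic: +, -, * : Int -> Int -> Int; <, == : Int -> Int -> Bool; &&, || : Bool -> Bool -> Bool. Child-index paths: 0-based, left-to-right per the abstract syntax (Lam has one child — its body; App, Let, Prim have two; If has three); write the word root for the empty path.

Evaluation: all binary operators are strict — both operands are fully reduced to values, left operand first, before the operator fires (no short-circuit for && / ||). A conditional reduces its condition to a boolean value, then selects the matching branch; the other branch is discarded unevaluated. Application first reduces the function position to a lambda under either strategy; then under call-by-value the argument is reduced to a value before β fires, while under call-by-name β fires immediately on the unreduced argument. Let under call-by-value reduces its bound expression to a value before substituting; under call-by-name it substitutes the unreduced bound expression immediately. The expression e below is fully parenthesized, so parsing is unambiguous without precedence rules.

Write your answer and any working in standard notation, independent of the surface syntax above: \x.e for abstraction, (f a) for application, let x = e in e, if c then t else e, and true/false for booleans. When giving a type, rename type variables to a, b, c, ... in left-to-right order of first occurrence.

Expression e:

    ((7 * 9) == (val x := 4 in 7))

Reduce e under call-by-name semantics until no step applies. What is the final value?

Answer: false

Working:
step 0: ((7 * 9) == (let x = 4 in 7))
step 1: [delta@0] (63 == (let x = 4 in 7))
step 2: [let@1] (63 == 7)
step 3: [delta@root] false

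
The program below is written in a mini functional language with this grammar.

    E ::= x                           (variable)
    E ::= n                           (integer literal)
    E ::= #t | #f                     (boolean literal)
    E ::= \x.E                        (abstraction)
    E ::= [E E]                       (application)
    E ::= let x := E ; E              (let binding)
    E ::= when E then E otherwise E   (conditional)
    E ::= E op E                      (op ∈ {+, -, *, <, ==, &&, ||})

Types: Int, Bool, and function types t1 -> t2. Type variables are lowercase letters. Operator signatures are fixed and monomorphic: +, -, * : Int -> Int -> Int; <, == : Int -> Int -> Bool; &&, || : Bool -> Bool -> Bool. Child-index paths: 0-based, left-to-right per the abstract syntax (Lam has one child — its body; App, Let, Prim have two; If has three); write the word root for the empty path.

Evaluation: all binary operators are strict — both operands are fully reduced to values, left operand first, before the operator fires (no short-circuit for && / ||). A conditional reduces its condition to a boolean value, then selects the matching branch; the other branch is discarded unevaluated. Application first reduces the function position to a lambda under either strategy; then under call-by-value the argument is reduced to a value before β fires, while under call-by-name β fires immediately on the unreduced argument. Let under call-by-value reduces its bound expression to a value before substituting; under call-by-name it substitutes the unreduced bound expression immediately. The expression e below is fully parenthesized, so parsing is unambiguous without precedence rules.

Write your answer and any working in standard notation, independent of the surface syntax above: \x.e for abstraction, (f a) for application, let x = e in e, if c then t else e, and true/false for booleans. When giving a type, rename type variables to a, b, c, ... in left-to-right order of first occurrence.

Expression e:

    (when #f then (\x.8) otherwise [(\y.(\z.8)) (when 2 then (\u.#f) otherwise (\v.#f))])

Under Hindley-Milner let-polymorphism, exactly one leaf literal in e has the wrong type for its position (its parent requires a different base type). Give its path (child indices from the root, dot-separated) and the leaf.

Working:
  unify Bool ~ Bool
\x._ : a -> Int
\z._ : c -> Int
\y._ : b -> c -> Int
  unify Int ~ Bool
  FAIL: mismatch Int ~ Bool

Answer: 2.1.0 : 2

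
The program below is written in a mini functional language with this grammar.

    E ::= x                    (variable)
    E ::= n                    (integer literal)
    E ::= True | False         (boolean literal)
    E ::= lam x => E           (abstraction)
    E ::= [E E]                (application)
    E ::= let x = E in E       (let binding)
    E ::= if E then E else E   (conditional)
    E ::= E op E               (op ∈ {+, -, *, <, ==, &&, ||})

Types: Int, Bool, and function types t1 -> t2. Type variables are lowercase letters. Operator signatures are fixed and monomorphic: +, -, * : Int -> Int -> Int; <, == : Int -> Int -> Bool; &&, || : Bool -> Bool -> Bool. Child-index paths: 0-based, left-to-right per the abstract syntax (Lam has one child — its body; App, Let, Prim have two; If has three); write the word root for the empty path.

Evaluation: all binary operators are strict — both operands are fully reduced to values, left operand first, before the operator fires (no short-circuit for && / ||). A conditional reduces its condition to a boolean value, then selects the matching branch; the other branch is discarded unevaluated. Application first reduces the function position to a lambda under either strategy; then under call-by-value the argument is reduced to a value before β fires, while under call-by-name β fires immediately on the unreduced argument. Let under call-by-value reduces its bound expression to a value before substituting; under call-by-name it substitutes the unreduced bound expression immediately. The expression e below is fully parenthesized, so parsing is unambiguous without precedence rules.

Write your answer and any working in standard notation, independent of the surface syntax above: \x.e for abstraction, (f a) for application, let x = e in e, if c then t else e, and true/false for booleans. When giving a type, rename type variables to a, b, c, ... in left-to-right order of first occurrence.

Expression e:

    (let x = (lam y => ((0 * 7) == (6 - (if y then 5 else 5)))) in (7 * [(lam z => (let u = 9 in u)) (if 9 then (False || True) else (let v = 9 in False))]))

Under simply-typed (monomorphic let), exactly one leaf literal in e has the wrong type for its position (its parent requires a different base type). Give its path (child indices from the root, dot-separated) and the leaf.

Working:
  unify Int ~ Int
  unify Int ~ Int
  unify Int ~ Int
  unify Int ~ Int
y : a
  unify a ~ Bool
  unify Int ~ Int
  unify Int ~ Int
  unify Int ~ Int
\y._ : Bool -> Bool
let x : Bool -> Bool
  unify Int ~ Int
let u : Int
u : Int
\z._ : b -> Int
  unify Int ~ Bool
  FAIL: mismatch Int ~ Bool

Answer: 1.1.1.0 : 9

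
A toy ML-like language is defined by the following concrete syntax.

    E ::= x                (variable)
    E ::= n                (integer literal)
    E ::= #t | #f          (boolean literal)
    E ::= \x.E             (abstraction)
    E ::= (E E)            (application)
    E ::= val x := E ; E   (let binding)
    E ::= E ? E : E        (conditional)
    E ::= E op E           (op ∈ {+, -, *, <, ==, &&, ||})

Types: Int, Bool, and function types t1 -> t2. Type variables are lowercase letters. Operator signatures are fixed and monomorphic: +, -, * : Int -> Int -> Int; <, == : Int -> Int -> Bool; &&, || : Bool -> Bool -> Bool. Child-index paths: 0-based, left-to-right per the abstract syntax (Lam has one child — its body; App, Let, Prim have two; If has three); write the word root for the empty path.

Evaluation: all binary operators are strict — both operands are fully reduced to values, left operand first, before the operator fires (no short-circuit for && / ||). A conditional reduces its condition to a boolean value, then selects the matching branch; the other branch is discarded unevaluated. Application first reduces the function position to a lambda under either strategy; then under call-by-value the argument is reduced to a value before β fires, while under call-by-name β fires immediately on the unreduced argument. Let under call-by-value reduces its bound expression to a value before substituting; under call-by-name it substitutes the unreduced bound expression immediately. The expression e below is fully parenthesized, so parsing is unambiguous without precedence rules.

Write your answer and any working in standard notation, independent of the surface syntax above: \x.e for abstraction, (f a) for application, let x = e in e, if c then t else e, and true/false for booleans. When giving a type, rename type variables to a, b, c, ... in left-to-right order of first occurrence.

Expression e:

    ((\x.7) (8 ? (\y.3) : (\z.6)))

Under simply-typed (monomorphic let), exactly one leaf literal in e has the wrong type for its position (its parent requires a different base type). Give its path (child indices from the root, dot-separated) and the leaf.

Trace:
\x._ : a -> Int
  unify Int ~ Bool
  FAIL: mismatch Int ~ Bool

Answer: 1.0 : 8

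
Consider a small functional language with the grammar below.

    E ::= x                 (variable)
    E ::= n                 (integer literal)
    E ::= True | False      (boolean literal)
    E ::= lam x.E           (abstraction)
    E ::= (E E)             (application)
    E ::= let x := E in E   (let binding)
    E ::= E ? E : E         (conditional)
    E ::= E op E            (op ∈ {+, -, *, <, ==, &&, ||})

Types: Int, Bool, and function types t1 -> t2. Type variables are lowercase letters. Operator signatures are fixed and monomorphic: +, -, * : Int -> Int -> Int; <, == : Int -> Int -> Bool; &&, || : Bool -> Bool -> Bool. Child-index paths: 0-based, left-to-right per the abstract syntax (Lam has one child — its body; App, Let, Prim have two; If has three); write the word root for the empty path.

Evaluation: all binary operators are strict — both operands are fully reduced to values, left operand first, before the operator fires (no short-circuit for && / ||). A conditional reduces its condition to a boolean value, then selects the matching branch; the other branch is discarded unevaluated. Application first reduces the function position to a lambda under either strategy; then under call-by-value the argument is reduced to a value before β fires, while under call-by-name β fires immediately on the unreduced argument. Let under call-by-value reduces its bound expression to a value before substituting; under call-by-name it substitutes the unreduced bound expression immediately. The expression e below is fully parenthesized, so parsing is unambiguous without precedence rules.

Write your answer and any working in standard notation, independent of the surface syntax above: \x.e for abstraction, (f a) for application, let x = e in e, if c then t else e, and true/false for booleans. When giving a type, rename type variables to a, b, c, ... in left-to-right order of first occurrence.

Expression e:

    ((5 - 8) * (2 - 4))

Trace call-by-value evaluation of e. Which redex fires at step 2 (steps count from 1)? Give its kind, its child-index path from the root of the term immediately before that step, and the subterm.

Derivation:
step 0: ((5 - 8) * (2 - 4))
step 1: [delta@0] (-3 * (2 - 4))
step 2: [delta@1] (-3 * -2)

Answer: delta at 1 : (2 - 4)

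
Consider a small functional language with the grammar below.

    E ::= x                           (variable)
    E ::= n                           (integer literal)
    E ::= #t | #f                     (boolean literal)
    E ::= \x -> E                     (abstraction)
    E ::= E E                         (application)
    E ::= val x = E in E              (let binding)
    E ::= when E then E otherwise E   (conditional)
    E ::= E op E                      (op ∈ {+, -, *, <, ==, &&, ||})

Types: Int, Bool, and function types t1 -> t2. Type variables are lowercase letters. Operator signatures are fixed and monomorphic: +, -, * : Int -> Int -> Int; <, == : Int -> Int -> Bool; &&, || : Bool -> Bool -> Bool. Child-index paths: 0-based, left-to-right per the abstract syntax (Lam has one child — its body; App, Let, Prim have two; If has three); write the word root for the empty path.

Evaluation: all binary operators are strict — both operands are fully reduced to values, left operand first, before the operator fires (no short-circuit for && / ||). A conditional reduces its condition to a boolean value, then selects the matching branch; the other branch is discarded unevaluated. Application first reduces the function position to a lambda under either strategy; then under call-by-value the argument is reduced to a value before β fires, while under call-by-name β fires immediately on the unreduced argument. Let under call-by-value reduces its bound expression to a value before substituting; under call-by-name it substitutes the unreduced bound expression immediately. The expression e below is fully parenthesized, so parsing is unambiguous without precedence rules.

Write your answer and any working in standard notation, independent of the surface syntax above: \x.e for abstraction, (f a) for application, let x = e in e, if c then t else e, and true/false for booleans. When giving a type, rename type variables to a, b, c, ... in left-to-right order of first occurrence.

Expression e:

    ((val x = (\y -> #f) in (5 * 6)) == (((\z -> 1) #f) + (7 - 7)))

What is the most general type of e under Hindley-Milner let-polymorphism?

Answer: Bool

Working:
\y._ : a -> Bool
let x : forall. a -> Bool
  unify Int ~ Int
  unify Int ~ Int
  unify Int ~ Int
\z._ : b -> Int
  unify b -> Int ~ Bool -> c
  unify b ~ Bool
  unify Int ~ c
_ _ : Int
  unify Int ~ Int
  unify Int ~ Int
  unify Int ~ Int
  unify Int ~ Int
  unify Int ~ Int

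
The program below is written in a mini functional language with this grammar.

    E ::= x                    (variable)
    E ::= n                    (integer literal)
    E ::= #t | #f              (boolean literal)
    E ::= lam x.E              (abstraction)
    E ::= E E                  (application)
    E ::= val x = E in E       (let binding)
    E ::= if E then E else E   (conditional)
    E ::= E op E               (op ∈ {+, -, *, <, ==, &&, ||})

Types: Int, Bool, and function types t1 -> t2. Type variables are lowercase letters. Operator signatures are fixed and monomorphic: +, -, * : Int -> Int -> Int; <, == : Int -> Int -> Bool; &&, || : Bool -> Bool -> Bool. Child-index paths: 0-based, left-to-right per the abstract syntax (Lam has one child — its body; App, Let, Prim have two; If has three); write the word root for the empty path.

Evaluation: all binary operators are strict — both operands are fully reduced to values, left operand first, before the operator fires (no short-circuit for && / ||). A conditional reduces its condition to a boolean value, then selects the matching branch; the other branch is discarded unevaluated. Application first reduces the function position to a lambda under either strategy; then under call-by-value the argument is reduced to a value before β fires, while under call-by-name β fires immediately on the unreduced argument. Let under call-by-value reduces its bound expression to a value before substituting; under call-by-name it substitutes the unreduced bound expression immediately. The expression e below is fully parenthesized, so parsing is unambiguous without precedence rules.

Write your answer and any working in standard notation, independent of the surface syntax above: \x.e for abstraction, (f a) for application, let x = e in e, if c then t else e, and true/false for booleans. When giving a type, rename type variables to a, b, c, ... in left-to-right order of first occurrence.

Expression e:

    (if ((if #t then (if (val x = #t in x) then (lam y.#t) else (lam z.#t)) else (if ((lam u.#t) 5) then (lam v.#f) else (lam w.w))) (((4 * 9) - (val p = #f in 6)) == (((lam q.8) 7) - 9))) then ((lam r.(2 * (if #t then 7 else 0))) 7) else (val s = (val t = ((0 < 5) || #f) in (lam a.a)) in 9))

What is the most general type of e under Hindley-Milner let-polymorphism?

Answer: Int

Trace:
  unify Bool ~ Bool
let x : Bool
x : Bool
  unify Bool ~ Bool
\y._ : a -> Bool
\z._ : b -> Bool
  unify a -> Bool ~ b -> Bool
  unify a ~ b
  unify Bool ~ Bool
\u._ : c -> Bool
  unify c -> Bool ~ Int -> d
  unify c ~ Int
  unify Bool ~ d
_ _ : Bool
  unify Bool ~ Bool
\v._ : e -> Bool
w : f
\w._ : f -> f
  unify e -> Bool ~ f -> f
  unify e ~ f
  unify Bool ~ f
  unify b -> Bool ~ Bool -> Bool
  unify b ~ Bool
  unify Bool ~ Bool
  unify Int ~ Int
  unify Int ~ Int
  unify Int ~ Int
let p : Bool
  unify Int ~ Int
  unify Int ~ Int
\q._ : g -> Int
  unify g -> Int ~ Int -> h
  unify g ~ Int
  unify Int ~ h
_ _ : Int
  unify Int ~ Int
  unify Int ~ Int
  unify Int ~ Int
  unify Bool -> Bool ~ Bool -> i
  unify Bool ~ Bool
  unify Bool ~ i
_ _ : Bool
  unify Bool ~ Bool
  unify Int ~ Int
  unify Bool ~ Bool
  unify Int ~ Int
  unify Int ~ Int
\r._ : j -> Int
  unify j -> Int ~ Int -> k
  unify j ~ Int
  unify Int ~ k
_ _ : Int
  unify Int ~ Int
  unify Int ~ Int
  unify Bool ~ Bool
  unify Bool ~ Bool
let t : Bool
a : l
\a._ : l -> l
let s : forall. l -> l
  unify Int ~ Int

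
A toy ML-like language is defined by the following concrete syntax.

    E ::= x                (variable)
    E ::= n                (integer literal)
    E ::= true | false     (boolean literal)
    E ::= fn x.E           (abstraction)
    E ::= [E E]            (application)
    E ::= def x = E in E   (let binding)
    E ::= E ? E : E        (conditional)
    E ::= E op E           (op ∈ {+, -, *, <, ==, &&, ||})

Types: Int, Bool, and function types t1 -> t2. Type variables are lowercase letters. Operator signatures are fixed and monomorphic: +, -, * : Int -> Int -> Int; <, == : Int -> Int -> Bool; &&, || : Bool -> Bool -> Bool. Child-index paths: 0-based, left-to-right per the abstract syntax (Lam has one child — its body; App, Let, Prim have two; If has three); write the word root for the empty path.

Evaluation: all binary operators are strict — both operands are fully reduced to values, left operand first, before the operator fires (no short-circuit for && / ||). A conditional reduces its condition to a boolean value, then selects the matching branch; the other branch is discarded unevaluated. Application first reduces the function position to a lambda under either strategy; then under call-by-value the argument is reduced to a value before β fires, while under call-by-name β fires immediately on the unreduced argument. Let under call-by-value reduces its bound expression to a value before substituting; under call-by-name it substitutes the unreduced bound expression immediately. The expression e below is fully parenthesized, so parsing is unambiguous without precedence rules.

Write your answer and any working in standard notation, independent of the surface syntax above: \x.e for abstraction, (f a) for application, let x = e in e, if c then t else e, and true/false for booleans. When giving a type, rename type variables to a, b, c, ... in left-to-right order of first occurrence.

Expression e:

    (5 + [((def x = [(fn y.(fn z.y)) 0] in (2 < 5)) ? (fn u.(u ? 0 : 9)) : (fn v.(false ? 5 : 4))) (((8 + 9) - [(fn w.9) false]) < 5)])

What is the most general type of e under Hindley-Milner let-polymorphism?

Trace:
  unify Int ~ Int
y : a
\z._ : b -> a
\y._ : a -> b -> a
  unify a -> b -> a ~ Int -> c
  unify a ~ Int
  unify b -> Int ~ c
_ _ : b -> Int
let x : forall. b -> Int
  unify Int ~ Int
  unify Int ~ Int
  unify Bool ~ Bool
u : d
  unify d ~ Bool
  unify Int ~ Int
\u._ : Bool -> Int
  unify Bool ~ Bool
  unify Int ~ Int
\v._ : e -> Int
  unify Bool -> Int ~ e -> Int
  unify Bool ~ e
  unify Int ~ Int
  unify Int ~ Int
  unify Int ~ Int
  unify Int ~ Int
\w._ : f -> Int
  unify f -> Int ~ Bool -> g
  unify f ~ Bool
  unify Int ~ g
_ _ : Int
  unify Int ~ Int
  unify Int ~ Int
  unify Int ~ Int
  unify Bool -> Int ~ Bool -> h
  unify Bool ~ Bool
  unify Int ~ h
_ _ : Int
  unify Int ~ Int

Answer: Int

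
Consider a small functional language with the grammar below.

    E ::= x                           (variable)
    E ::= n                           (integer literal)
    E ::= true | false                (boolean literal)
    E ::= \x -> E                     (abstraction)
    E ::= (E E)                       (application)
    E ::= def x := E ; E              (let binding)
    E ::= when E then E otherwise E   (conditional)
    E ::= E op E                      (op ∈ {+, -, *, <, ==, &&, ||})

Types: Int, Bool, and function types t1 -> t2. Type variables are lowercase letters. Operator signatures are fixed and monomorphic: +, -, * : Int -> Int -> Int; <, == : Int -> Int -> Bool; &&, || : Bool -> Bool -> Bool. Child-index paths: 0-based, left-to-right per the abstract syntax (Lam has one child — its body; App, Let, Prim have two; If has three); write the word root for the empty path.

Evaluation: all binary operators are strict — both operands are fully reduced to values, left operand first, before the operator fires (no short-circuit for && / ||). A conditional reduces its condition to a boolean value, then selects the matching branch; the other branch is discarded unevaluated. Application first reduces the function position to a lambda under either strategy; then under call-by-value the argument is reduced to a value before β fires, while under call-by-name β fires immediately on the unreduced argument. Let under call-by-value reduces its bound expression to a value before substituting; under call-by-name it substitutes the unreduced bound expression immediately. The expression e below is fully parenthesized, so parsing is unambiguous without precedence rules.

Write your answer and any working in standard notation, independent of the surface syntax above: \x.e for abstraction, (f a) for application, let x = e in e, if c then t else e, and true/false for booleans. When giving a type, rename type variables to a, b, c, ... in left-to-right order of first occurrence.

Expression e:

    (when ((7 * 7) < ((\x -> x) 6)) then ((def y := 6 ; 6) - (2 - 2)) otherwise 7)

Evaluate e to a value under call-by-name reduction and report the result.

Answer: 7

Derivation:
step 0: (if ((7 * 7) < ((\x.x) 6)) then ((let y = 6 in 6) - (2 - 2)) else 7)
step 1: [delta@0.0] (if (49 < ((\x.x) 6)) then ((let y = 6 in 6) - (2 - 2)) else 7)
step 2: [beta@0.1] (if (49 < 6) then ((let y = 6 in 6) - (2 - 2)) else 7)
step 3: [delta@0] (if false then ((let y = 6 in 6) - (2 - 2)) else 7)
step 4: [if@root] 7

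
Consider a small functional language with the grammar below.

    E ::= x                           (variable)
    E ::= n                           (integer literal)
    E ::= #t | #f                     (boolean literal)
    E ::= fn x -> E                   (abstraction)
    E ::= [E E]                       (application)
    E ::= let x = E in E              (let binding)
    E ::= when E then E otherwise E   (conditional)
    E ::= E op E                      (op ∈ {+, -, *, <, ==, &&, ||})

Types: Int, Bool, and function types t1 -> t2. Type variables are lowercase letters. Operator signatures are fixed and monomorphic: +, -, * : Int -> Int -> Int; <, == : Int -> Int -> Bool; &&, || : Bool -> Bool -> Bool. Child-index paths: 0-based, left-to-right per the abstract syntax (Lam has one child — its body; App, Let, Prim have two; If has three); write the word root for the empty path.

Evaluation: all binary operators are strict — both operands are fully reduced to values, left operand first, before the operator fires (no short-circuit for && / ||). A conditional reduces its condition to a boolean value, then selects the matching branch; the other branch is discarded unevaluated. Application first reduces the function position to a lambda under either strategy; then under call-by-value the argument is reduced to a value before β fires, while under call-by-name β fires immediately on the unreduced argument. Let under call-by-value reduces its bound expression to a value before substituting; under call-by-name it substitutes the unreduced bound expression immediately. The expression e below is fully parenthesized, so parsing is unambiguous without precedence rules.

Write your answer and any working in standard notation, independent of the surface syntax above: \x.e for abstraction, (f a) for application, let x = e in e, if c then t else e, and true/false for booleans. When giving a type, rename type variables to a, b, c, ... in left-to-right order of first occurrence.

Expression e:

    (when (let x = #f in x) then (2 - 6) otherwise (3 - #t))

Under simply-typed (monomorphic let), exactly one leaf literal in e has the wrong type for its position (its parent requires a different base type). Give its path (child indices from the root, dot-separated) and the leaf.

Answer: 2.1 : true

Derivation:
let x : Bool
x : Bool
  unify Bool ~ Bool
  unify Int ~ Int
  unify Int ~ Int
  unify Int ~ Int
  unify Bool ~ Int
  FAIL: mismatch Bool ~ Int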